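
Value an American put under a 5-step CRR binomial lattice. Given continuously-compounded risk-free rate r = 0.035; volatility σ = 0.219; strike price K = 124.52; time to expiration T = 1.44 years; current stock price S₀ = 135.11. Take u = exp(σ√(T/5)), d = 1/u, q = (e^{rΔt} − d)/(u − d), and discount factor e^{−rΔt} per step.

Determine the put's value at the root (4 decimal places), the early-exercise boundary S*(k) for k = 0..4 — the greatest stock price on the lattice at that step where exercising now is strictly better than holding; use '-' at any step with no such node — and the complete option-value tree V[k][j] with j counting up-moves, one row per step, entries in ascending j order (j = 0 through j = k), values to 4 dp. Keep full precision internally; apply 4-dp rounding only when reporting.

price = 7.0748
boundary = - - - 94.9648 106.8081
tree:
7.0748
11.8166 2.7246
19.1130 5.1412 0.4901
29.5552 9.6029 1.0180 0.0000
40.0853 17.7119 2.1144 0.0000 0.0000
49.4478 29.5552 4.3916 0.0000 0.0000 0.0000

Δt=0.28800, u=1.12471, d=0.88912, q=0.51365, disc=e^(-rΔt)=0.98997
k=5 terminal: V=max(K-S,0) → 49.4478 29.5552 4.3916 0.0000 0.0000 0.0000
k=4: j=0 S=84.4347 intr=40.0853 cont=38.8365 V=40.0853[EX]; j=1 S=106.8081 intr=17.7119 cont=16.4630 V=17.7119[EX]; j=2 S=135.1100 intr=0.0000 cont=2.1144 V=2.1144[hold]; j=3 S=170.9113 intr=0.0000 cont=0.0000 V=0.0000[hold]; j=4 S=216.1992 intr=0.0000 cont=0.0000 V=0.0000[hold]  S*(4)=106.8081
k=3: j=0 S=94.9648 intr=29.5552 cont=28.3064 V=29.5552[EX]; j=1 S=120.1284 intr=4.3916 cont=9.6029 V=9.6029[hold]; j=2 S=151.9599 intr=0.0000 cont=1.0180 V=1.0180[hold]; j=3 S=192.2261 intr=0.0000 cont=0.0000 V=0.0000[hold]  S*(3)=94.9648
k=2: j=0 S=106.8081 intr=17.7119 cont=19.1130 V=19.1130[hold]; j=1 S=135.1100 intr=0.0000 cont=5.1412 V=5.1412[hold]; j=2 S=170.9113 intr=0.0000 cont=0.4901 V=0.4901[hold]  S*(2)=-
k=1: j=0 S=120.1284 intr=4.3916 cont=11.8166 V=11.8166[hold]; j=1 S=151.9599 intr=0.0000 cont=2.7246 V=2.7246[hold]  S*(1)=-
k=0: j=0 S=135.1100 intr=0.0000 cont=7.0748 V=7.0748[hold]  S*(0)=-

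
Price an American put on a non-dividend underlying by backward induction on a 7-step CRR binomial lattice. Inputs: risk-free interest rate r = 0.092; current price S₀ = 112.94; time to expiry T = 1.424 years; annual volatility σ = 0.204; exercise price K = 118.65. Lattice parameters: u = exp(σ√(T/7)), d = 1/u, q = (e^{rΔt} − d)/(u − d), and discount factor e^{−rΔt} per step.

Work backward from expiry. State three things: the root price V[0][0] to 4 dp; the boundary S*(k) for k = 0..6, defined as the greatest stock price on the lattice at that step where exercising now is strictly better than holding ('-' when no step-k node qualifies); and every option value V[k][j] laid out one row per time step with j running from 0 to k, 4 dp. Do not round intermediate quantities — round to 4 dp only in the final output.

price = 9.0965
boundary = - 103.0121 93.9569 103.0121 93.9569 103.0121 93.9569
tree:
9.0965
15.6379 4.6470
24.6931 8.6792 1.8729
32.9523 15.6379 3.9133 0.4535
40.4855 24.6931 7.9681 1.0990 0.0000
47.3565 32.9523 15.6379 2.6631 0.0000 0.0000
53.6235 40.4855 24.6931 6.4534 0.0000 0.0000 0.0000
59.3396 47.3565 32.9523 15.6379 0.0000 0.0000 0.0000 0.0000

Δt=0.20343, u=1.09638, d=0.91210, q=0.57953, disc=e^(-rΔt)=0.98146
k=7 terminal: V=max(K-S,0) → 59.3396 47.3565 32.9523 15.6379 0.0000 0.0000 0.0000 0.0000
k=6: j=0 S=65.0265 intr=53.6235 cont=51.4235 V=53.6235[EX]; j=1 S=78.1645 intr=40.4855 cont=38.2856 V=40.4855[EX]; j=2 S=93.9569 intr=24.6931 cont=22.4932 V=24.6931[EX]; j=3 S=112.9400 intr=5.7100 cont=6.4534 V=6.4534[hold]; j=4 S=135.7584 intr=0.0000 cont=0.0000 V=0.0000[hold]; j=5 S=163.1871 intr=0.0000 cont=0.0000 V=0.0000[hold]; j=6 S=196.1575 intr=0.0000 cont=0.0000 V=0.0000[hold]  S*(6)=93.9569
k=5: j=0 S=71.2935 intr=47.3565 cont=45.1565 V=47.3565[EX]; j=1 S=85.6977 intr=32.9523 cont=30.7524 V=32.9523[EX]; j=2 S=103.0121 intr=15.6379 cont=13.8608 V=15.6379[EX]; j=3 S=123.8247 intr=0.0000 cont=2.6631 V=2.6631[hold]; j=4 S=148.8423 intr=0.0000 cont=0.0000 V=0.0000[hold]; j=5 S=178.9145 intr=0.0000 cont=0.0000 V=0.0000[hold]  S*(5)=103.0121
k=4: j=0 S=78.1645 intr=40.4855 cont=38.2856 V=40.4855[EX]; j=1 S=93.9569 intr=24.6931 cont=22.4932 V=24.6931[EX]; j=2 S=112.9400 intr=5.7100 cont=7.9681 V=7.9681[hold]; j=3 S=135.7584 intr=0.0000 cont=1.0990 V=1.0990[hold]; j=4 S=163.1871 intr=0.0000 cont=0.0000 V=0.0000[hold]  S*(4)=93.9569
k=3: j=0 S=85.6977 intr=32.9523 cont=30.7524 V=32.9523[EX]; j=1 S=103.0121 intr=15.6379 cont=14.7223 V=15.6379[EX]; j=2 S=123.8247 intr=0.0000 cont=3.9133 V=3.9133[hold]; j=3 S=148.8423 intr=0.0000 cont=0.4535 V=0.4535[hold]  S*(3)=103.0121
k=2: j=0 S=93.9569 intr=24.6931 cont=22.4932 V=24.6931[EX]; j=1 S=112.9400 intr=5.7100 cont=8.6792 V=8.6792[hold]; j=2 S=135.7584 intr=0.0000 cont=1.8729 V=1.8729[hold]  S*(2)=93.9569
k=1: j=0 S=103.0121 intr=15.6379 cont=15.1268 V=15.6379[EX]; j=1 S=123.8247 intr=0.0000 cont=4.6470 V=4.6470[hold]  S*(1)=103.0121
k=0: j=0 S=112.9400 intr=5.7100 cont=9.0965 V=9.0965[hold]  S*(0)=-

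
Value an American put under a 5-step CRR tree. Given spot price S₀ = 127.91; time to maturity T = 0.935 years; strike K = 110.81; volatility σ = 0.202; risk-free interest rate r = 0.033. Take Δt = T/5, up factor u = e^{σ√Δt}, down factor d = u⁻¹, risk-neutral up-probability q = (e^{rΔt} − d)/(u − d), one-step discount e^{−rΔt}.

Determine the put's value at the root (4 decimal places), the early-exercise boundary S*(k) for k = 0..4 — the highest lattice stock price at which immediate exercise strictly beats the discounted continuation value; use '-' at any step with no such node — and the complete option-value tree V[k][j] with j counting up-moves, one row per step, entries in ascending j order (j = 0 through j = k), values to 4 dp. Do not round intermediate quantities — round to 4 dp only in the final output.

Δt=0.18700, u=1.09128, d=0.91635, q=0.51356, disc=e^(-rΔt)=0.99385
k=5 terminal: V=max(K-S,0) → 28.1639 12.3873 0.0000 0.0000 0.0000 0.0000
k=4: j=0 S=90.1901 intr=20.6199 cont=19.9382 V=20.6199[EX]; j=1 S=107.4068 intr=3.4032 cont=5.9886 V=5.9886[hold]; j=2 S=127.9100 intr=0.0000 cont=0.0000 V=0.0000[hold]; j=3 S=152.3272 intr=0.0000 cont=0.0000 V=0.0000[hold]; j=4 S=181.4054 intr=0.0000 cont=0.0000 V=0.0000[hold]  S*(4)=90.1901
k=3: j=0 S=98.4227 intr=12.3873 cont=13.0252 V=13.0252[hold]; j=1 S=117.2109 intr=0.0000 cont=2.8951 V=2.8951[hold]; j=2 S=139.5857 intr=0.0000 cont=0.0000 V=0.0000[hold]; j=3 S=166.2317 intr=0.0000 cont=0.0000 V=0.0000[hold]  S*(3)=-
k=2: j=0 S=107.4068 intr=3.4032 cont=7.7746 V=7.7746[hold]; j=1 S=127.9100 intr=0.0000 cont=1.3996 V=1.3996[hold]; j=2 S=152.3272 intr=0.0000 cont=0.0000 V=0.0000[hold]  S*(2)=-
k=1: j=0 S=117.2109 intr=0.0000 cont=4.4730 V=4.4730[hold]; j=1 S=139.5857 intr=0.0000 cont=0.6767 V=0.6767[hold]  S*(1)=-
k=0: j=0 S=127.9100 intr=0.0000 cont=2.5078 V=2.5078[hold]  S*(0)=-

price = 2.5078
boundary = - - - - 90.1901
tree:
2.5078
4.4730 0.6767
7.7746 1.3996 0.0000
13.0252 2.8951 0.0000 0.0000
20.6199 5.9886 0.0000 0.0000 0.0000
28.1639 12.3873 0.0000 0.0000 0.0000 0.0000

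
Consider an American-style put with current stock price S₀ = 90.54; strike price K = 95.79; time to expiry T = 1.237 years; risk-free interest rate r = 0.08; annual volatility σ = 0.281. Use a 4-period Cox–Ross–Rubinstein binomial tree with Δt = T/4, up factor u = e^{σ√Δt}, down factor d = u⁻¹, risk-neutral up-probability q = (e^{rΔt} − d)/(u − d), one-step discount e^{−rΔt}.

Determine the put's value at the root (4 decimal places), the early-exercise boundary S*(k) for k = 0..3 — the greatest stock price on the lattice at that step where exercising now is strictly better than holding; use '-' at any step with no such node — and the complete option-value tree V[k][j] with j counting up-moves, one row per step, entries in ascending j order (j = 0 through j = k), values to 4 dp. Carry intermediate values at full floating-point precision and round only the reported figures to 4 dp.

price = 10.7480
boundary = - 77.4418 66.2385 77.4418
tree:
10.7480
18.3482 4.7933
29.5515 9.4598 1.0534
39.1340 18.3482 2.3517 0.0000
47.3303 29.5515 5.2500 0.0000 0.0000

Δt=0.30925, u=1.16914, d=0.85533, q=0.54084, disc=e^(-rΔt)=0.97556
k=4 terminal: V=max(K-S,0) → 47.3303 29.5515 5.2500 0.0000 0.0000
k=3: j=0 S=56.6560 intr=39.1340 cont=36.7933 V=39.1340[EX]; j=1 S=77.4418 intr=18.3482 cont=16.0074 V=18.3482[EX]; j=2 S=105.8536 intr=0.0000 cont=2.3517 V=2.3517[hold]; j=3 S=144.6889 intr=0.0000 cont=0.0000 V=0.0000[hold]  S*(3)=77.4418
k=2: j=0 S=66.2385 intr=29.5515 cont=27.2107 V=29.5515[EX]; j=1 S=90.5400 intr=5.2500 cont=9.4598 V=9.4598[hold]; j=2 S=123.7572 intr=0.0000 cont=1.0534 V=1.0534[hold]  S*(2)=66.2385
k=1: j=0 S=77.4418 intr=18.3482 cont=18.2286 V=18.3482[EX]; j=1 S=105.8536 intr=0.0000 cont=4.7933 V=4.7933[hold]  S*(1)=77.4418
k=0: j=0 S=90.5400 intr=5.2500 cont=10.7480 V=10.7480[hold]  S*(0)=-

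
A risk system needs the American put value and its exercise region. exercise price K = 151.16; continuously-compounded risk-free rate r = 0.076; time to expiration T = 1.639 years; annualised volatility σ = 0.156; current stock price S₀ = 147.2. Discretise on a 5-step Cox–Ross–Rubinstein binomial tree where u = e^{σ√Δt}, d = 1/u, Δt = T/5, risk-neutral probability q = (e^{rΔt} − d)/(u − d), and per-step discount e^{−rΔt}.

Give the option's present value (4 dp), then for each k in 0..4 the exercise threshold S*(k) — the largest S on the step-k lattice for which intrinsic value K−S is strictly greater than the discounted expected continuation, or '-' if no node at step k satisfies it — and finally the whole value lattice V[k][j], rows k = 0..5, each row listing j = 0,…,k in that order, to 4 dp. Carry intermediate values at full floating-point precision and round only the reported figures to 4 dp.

price = 8.1503
boundary = - 134.6227 123.1201 134.6227 123.1201
tree:
8.1503
16.5373 3.3140
28.0399 7.5307 0.8507
38.5597 16.5373 2.2873 0.0000
48.1807 28.0399 6.1503 0.0000 0.0000
56.9796 38.5597 16.5373 0.0000 0.0000 0.0000

Δt=0.32780, u=1.09343, d=0.91456, q=0.61871, disc=e^(-rΔt)=0.97539
k=5 terminal: V=max(K-S,0) → 56.9796 38.5597 16.5373 0.0000 0.0000 0.0000
k=4: j=0 S=102.9793 intr=48.1807 cont=44.4614 V=48.1807[EX]; j=1 S=123.1201 intr=28.0399 cont=24.3206 V=28.0399[EX]; j=2 S=147.2000 intr=3.9600 cont=6.1503 V=6.1503[hold]; j=3 S=175.9895 intr=0.0000 cont=0.0000 V=0.0000[hold]; j=4 S=210.4096 intr=0.0000 cont=0.0000 V=0.0000[hold]  S*(4)=123.1201
k=3: j=0 S=112.6003 intr=38.5597 cont=34.8404 V=38.5597[EX]; j=1 S=134.6227 intr=16.5373 cont=14.1398 V=16.5373[EX]; j=2 S=160.9523 intr=0.0000 cont=2.2873 V=2.2873[hold]; j=3 S=192.4315 intr=0.0000 cont=0.0000 V=0.0000[hold]  S*(3)=134.6227
k=2: j=0 S=123.1201 intr=28.0399 cont=24.3206 V=28.0399[EX]; j=1 S=147.2000 intr=3.9600 cont=7.5307 V=7.5307[hold]; j=2 S=175.9895 intr=0.0000 cont=0.8507 V=0.8507[hold]  S*(2)=123.1201
k=1: j=0 S=134.6227 intr=16.5373 cont=14.9728 V=16.5373[EX]; j=1 S=160.9523 intr=0.0000 cont=3.3140 V=3.3140[hold]  S*(1)=134.6227
k=0: j=0 S=147.2000 intr=3.9600 cont=8.1503 V=8.1503[hold]  S*(0)=-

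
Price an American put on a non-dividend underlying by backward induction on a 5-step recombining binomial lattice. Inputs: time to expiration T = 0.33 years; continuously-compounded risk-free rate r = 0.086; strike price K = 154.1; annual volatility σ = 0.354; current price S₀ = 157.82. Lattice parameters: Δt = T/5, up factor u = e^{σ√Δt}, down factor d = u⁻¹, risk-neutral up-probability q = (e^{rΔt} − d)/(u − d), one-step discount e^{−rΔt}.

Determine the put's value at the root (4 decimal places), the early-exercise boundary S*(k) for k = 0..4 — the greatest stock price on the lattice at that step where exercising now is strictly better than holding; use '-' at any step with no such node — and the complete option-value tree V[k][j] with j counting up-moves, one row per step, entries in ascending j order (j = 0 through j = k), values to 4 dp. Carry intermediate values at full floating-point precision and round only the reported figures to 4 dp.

price = 9.7422
boundary = - - - 120.1358 131.5736
tree:
9.7422
15.3834 4.3993
23.4137 7.7947 1.1670
33.9642 13.4793 2.3880 0.0000
44.4078 22.5264 4.8866 0.0000 0.0000
53.9435 33.9642 9.9995 0.0000 0.0000 0.0000

params: Δt=0.06600 u=1.09521 d=0.91307 q=0.50853 e^(-rΔt)=0.99434
t_5 payoffs: 53.9435 33.9642 9.9995 0.0000 0.0000 0.0000
t_4: node(4,0) S=109.6922 payoff=44.4078 vs cont=43.5356 → 44.4078 [stop]  node(4,1) S=131.5736 payoff=22.5264 vs cont=21.6542 → 22.5264 [stop]  node(4,2) S=157.8200 payoff=0.0000 vs cont=4.8866 → 4.8866 [wait]  node(4,3) S=189.3020 payoff=0.0000 vs cont=0.0000 → 0.0000 [wait]  node(4,4) S=227.0640 payoff=0.0000 vs cont=0.0000 → 0.0000 [wait]  ⇒ S*(4)=131.5736
t_3: node(3,0) S=120.1358 payoff=33.9642 vs cont=33.0921 → 33.9642 [stop]  node(3,1) S=144.1005 payoff=9.9995 vs cont=13.4793 → 13.4793 [wait]  node(3,2) S=172.8457 payoff=0.0000 vs cont=2.3880 → 2.3880 [wait]  node(3,3) S=207.3251 payoff=0.0000 vs cont=0.0000 → 0.0000 [wait]  ⇒ S*(3)=120.1358
t_2: node(2,0) S=131.5736 payoff=22.5264 vs cont=23.4137 → 23.4137 [wait]  node(2,1) S=157.8200 payoff=0.0000 vs cont=7.7947 → 7.7947 [wait]  node(2,2) S=189.3020 payoff=0.0000 vs cont=1.1670 → 1.1670 [wait]  ⇒ S*(2)=-
t_1: node(1,0) S=144.1005 payoff=9.9995 vs cont=15.3834 → 15.3834 [wait]  node(1,1) S=172.8457 payoff=0.0000 vs cont=4.3993 → 4.3993 [wait]  ⇒ S*(1)=-
t_0: node(0,0) S=157.8200 payoff=0.0000 vs cont=9.7422 → 9.7422 [wait]  ⇒ S*(0)=-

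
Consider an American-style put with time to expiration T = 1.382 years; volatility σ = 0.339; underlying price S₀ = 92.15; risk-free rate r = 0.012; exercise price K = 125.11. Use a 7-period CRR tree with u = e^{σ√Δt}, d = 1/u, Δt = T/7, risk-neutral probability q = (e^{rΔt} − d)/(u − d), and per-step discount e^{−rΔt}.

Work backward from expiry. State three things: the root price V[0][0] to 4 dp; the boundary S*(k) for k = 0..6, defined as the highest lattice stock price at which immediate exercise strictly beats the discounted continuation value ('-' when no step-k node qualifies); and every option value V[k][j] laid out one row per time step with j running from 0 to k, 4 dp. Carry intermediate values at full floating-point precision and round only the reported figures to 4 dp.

price = 37.5532
boundary = - - 68.1808 58.6469 68.1808 79.2645 92.1500
tree:
37.5532
47.0073 27.0926
56.9292 36.0674 17.1192
66.4631 46.2683 24.7581 8.6004
74.6638 56.9292 34.4922 13.9176 2.6539
81.7178 66.4631 45.8455 21.8768 5.0217 0.0000
87.7854 74.6638 56.9292 32.9600 9.5021 0.0000 0.0000
93.0046 81.7178 66.4631 45.8455 17.9798 0.0000 0.0000 0.0000

Δt=0.19743, u=1.16256, d=0.86017, q=0.47026, disc=e^(-rΔt)=0.99763
k=7 terminal: V=max(K-S,0) → 93.0046 81.7178 66.4631 45.8455 17.9798 0.0000 0.0000 0.0000
k=6: j=0 S=37.3246 intr=87.7854 cont=87.4894 V=87.7854[EX]; j=1 S=50.4462 intr=74.6638 cont=74.3678 V=74.6638[EX]; j=2 S=68.1808 intr=56.9292 cont=56.6332 V=56.9292[EX]; j=3 S=92.1500 intr=32.9600 cont=32.6639 V=32.9600[EX]; j=4 S=124.5457 intr=0.5643 cont=9.5021 V=9.5021[hold]; j=5 S=168.3303 intr=0.0000 cont=0.0000 V=0.0000[hold]; j=6 S=227.5076 intr=0.0000 cont=0.0000 V=0.0000[hold]  S*(6)=92.1500
k=5: j=0 S=43.3922 intr=81.7178 cont=81.4218 V=81.7178[EX]; j=1 S=58.6469 intr=66.4631 cont=66.1670 V=66.4631[EX]; j=2 S=79.2645 intr=45.8455 cont=45.5495 V=45.8455[EX]; j=3 S=107.1302 intr=17.9798 cont=21.8768 V=21.8768[hold]; j=4 S=144.7923 intr=0.0000 cont=5.0217 V=5.0217[hold]; j=5 S=195.6947 intr=0.0000 cont=0.0000 V=0.0000[hold]  S*(5)=79.2645
k=4: j=0 S=50.4462 intr=74.6638 cont=74.3678 V=74.6638[EX]; j=1 S=68.1808 intr=56.9292 cont=56.6332 V=56.9292[EX]; j=2 S=92.1500 intr=32.9600 cont=34.4922 V=34.4922[hold]; j=3 S=124.5457 intr=0.5643 cont=13.9176 V=13.9176[hold]; j=4 S=168.3303 intr=0.0000 cont=2.6539 V=2.6539[hold]  S*(4)=68.1808
k=3: j=0 S=58.6469 intr=66.4631 cont=66.1670 V=66.4631[EX]; j=1 S=79.2645 intr=45.8455 cont=46.2683 V=46.2683[hold]; j=2 S=107.1302 intr=17.9798 cont=24.7581 V=24.7581[hold]; j=3 S=144.7923 intr=0.0000 cont=8.6004 V=8.6004[hold]  S*(3)=58.6469
k=2: j=0 S=68.1808 intr=56.9292 cont=56.8315 V=56.9292[EX]; j=1 S=92.1500 intr=32.9600 cont=36.0674 V=36.0674[hold]; j=2 S=124.5457 intr=0.5643 cont=17.1192 V=17.1192[hold]  S*(2)=68.1808
k=1: j=0 S=79.2645 intr=45.8455 cont=47.0073 V=47.0073[hold]; j=1 S=107.1302 intr=17.9798 cont=27.0926 V=27.0926[hold]  S*(1)=-
k=0: j=0 S=92.1500 intr=32.9600 cont=37.5532 V=37.5532[hold]  S*(0)=-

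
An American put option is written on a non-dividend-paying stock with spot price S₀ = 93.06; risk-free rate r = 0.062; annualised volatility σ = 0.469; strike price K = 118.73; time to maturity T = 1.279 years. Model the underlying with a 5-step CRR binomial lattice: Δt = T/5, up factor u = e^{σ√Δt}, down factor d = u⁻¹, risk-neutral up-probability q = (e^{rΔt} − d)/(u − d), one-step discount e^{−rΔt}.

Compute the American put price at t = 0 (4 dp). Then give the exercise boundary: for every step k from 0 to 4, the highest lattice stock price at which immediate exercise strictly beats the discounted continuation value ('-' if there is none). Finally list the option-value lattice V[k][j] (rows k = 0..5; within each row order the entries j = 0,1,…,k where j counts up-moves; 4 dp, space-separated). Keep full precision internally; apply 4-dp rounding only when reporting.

Δt=0.25580  u=1.26770  d=0.78883  q=0.47436  discount=0.98427
step 5 (expiry): payoffs max(K−S,0) = 90.3064 73.0514 45.3215 0.7578 0.0000 0.0000
step 4: (k=4,j=0): S=36.0327, (K−S)⁺=82.6973, hold=80.8292 ⇒ V=82.6973 exercise | (k=4,j=1): S=57.9068, (K−S)⁺=60.8232, hold=58.9550 ⇒ V=60.8232 exercise | (k=4,j=2): S=93.0600, (K−S)⁺=25.6700, hold=23.8018 ⇒ V=25.6700 exercise | (k=4,j=3): S=149.5534, (K−S)⁺=0.0000, hold=0.3921 ⇒ V=0.3921 continue | (k=4,j=4): S=240.3420, (K−S)⁺=0.0000, hold=0.0000 ⇒ V=0.0000 continue  boundary S*=93.0600
step 3: (k=3,j=0): S=45.6786, (K−S)⁺=73.0514, hold=71.1832 ⇒ V=73.0514 exercise | (k=3,j=1): S=73.4085, (K−S)⁺=45.3215, hold=43.4533 ⇒ V=45.3215 exercise | (k=3,j=2): S=117.9722, (K−S)⁺=0.7578, hold=13.4640 ⇒ V=13.4640 continue | (k=3,j=3): S=189.5889, (K−S)⁺=0.0000, hold=0.2028 ⇒ V=0.2028 continue  boundary S*=73.4085
step 2: (k=2,j=0): S=57.9068, (K−S)⁺=60.8232, hold=58.9550 ⇒ V=60.8232 exercise | (k=2,j=1): S=93.0600, (K−S)⁺=25.6700, hold=29.7343 ⇒ V=29.7343 continue | (k=2,j=2): S=149.5534, (K−S)⁺=0.0000, hold=7.0606 ⇒ V=7.0606 continue  boundary S*=57.9068
step 1: (k=1,j=0): S=73.4085, (K−S)⁺=45.3215, hold=45.3509 ⇒ V=45.3509 continue | (k=1,j=1): S=117.9722, (K−S)⁺=0.7578, hold=18.6802 ⇒ V=18.6802 continue  boundary S*=-
step 0: (k=0,j=0): S=93.0600, (K−S)⁺=25.6700, hold=32.1849 ⇒ V=32.1849 continue  boundary S*=-

price = 32.1849
boundary = - - 57.9068 73.4085 93.0600
tree:
32.1849
45.3509 18.6802
60.8232 29.7343 7.0606
73.0514 45.3215 13.4640 0.2028
82.6973 60.8232 25.6700 0.3921 0.0000
90.3064 73.0514 45.3215 0.7578 0.0000 0.0000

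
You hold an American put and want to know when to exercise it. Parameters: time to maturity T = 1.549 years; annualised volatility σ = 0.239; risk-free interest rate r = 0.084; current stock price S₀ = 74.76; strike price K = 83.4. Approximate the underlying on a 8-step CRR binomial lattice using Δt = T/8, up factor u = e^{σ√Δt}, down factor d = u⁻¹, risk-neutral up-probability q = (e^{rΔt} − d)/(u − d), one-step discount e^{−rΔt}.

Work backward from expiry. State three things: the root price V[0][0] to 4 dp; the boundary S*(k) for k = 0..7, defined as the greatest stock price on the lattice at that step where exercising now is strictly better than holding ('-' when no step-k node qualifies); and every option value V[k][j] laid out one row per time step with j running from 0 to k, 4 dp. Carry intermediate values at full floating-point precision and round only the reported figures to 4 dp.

price = 10.5056
boundary = - 67.2970 60.5791 67.2970 60.5791 67.2970 60.5791 67.2970
tree:
10.5056
16.1030 6.2669
22.8209 10.2135 3.2444
28.8683 16.1030 5.7286 1.3210
34.3119 22.8209 9.7966 2.5912 0.3274
39.2122 28.8683 16.1030 4.9602 0.7421 0.0000
43.6233 34.3119 22.8209 9.1735 1.6820 0.0000 0.0000
47.5940 39.2122 28.8683 16.1030 3.8121 0.0000 0.0000 0.0000
51.1684 43.6233 34.3119 22.8209 8.6400 0.0000 0.0000 0.0000 0.0000

Δt=0.19362  u=1.11090  d=0.90017  q=0.55155  discount=0.98387
step 8 (expiry): payoffs max(K−S,0) = 51.1684 43.6233 34.3119 22.8209 8.6400 0.0000 0.0000 0.0000 0.0000
step 7: (k=7,j=0): S=35.8060, (K−S)⁺=47.5940, hold=46.2485 ⇒ V=47.5940 exercise | (k=7,j=1): S=44.1878, (K−S)⁺=39.2122, hold=37.8667 ⇒ V=39.2122 exercise | (k=7,j=2): S=54.5317, (K−S)⁺=28.8683, hold=27.5228 ⇒ V=28.8683 exercise | (k=7,j=3): S=67.2970, (K−S)⁺=16.1030, hold=14.7575 ⇒ V=16.1030 exercise | (k=7,j=4): S=83.0506, (K−S)⁺=0.3494, hold=3.8121 ⇒ V=3.8121 continue | (k=7,j=5): S=102.4919, (K−S)⁺=0.0000, hold=0.0000 ⇒ V=0.0000 continue | (k=7,j=6): S=126.4841, (K−S)⁺=0.0000, hold=0.0000 ⇒ V=0.0000 continue | (k=7,j=7): S=156.0928, (K−S)⁺=0.0000, hold=0.0000 ⇒ V=0.0000 continue  boundary S*=67.2970
step 6: (k=6,j=0): S=39.7767, (K−S)⁺=43.6233, hold=42.2778 ⇒ V=43.6233 exercise | (k=6,j=1): S=49.0881, (K−S)⁺=34.3119, hold=32.9665 ⇒ V=34.3119 exercise | (k=6,j=2): S=60.5791, (K−S)⁺=22.8209, hold=21.4754 ⇒ V=22.8209 exercise | (k=6,j=3): S=74.7600, (K−S)⁺=8.6400, hold=9.1735 ⇒ V=9.1735 continue | (k=6,j=4): S=92.2605, (K−S)⁺=0.0000, hold=1.6820 ⇒ V=1.6820 continue | (k=6,j=5): S=113.8578, (K−S)⁺=0.0000, hold=0.0000 ⇒ V=0.0000 continue | (k=6,j=6): S=140.5107, (K−S)⁺=0.0000, hold=0.0000 ⇒ V=0.0000 continue  boundary S*=60.5791
step 5: (k=5,j=0): S=44.1878, (K−S)⁺=39.2122, hold=37.8667 ⇒ V=39.2122 exercise | (k=5,j=1): S=54.5317, (K−S)⁺=28.8683, hold=27.5228 ⇒ V=28.8683 exercise | (k=5,j=2): S=67.2970, (K−S)⁺=16.1030, hold=15.0470 ⇒ V=16.1030 exercise | (k=5,j=3): S=83.0506, (K−S)⁺=0.3494, hold=4.9602 ⇒ V=4.9602 continue | (k=5,j=4): S=102.4919, (K−S)⁺=0.0000, hold=0.7421 ⇒ V=0.7421 continue | (k=5,j=5): S=126.4841, (K−S)⁺=0.0000, hold=0.0000 ⇒ V=0.0000 continue  boundary S*=67.2970
step 4: (k=4,j=0): S=49.0881, (K−S)⁺=34.3119, hold=32.9665 ⇒ V=34.3119 exercise | (k=4,j=1): S=60.5791, (K−S)⁺=22.8209, hold=21.4754 ⇒ V=22.8209 exercise | (k=4,j=2): S=74.7600, (K−S)⁺=8.6400, hold=9.7966 ⇒ V=9.7966 continue | (k=4,j=3): S=92.2605, (K−S)⁺=0.0000, hold=2.5912 ⇒ V=2.5912 continue | (k=4,j=4): S=113.8578, (K−S)⁺=0.0000, hold=0.3274 ⇒ V=0.3274 continue  boundary S*=60.5791
step 3: (k=3,j=0): S=54.5317, (K−S)⁺=28.8683, hold=27.5228 ⇒ V=28.8683 exercise | (k=3,j=1): S=67.2970, (K−S)⁺=16.1030, hold=15.3851 ⇒ V=16.1030 exercise | (k=3,j=2): S=83.0506, (K−S)⁺=0.3494, hold=5.7286 ⇒ V=5.7286 continue | (k=3,j=3): S=102.4919, (K−S)⁺=0.0000, hold=1.3210 ⇒ V=1.3210 continue  boundary S*=67.2970
step 2: (k=2,j=0): S=60.5791, (K−S)⁺=22.8209, hold=21.4754 ⇒ V=22.8209 exercise | (k=2,j=1): S=74.7600, (K−S)⁺=8.6400, hold=10.2135 ⇒ V=10.2135 continue | (k=2,j=2): S=92.2605, (K−S)⁺=0.0000, hold=3.2444 ⇒ V=3.2444 continue  boundary S*=60.5791
step 1: (k=1,j=0): S=67.2970, (K−S)⁺=16.1030, hold=15.6113 ⇒ V=16.1030 exercise | (k=1,j=1): S=83.0506, (K−S)⁺=0.3494, hold=6.2669 ⇒ V=6.2669 continue  boundary S*=67.2970
step 0: (k=0,j=0): S=74.7600, (K−S)⁺=8.6400, hold=10.5056 ⇒ V=10.5056 continue  boundary S*=-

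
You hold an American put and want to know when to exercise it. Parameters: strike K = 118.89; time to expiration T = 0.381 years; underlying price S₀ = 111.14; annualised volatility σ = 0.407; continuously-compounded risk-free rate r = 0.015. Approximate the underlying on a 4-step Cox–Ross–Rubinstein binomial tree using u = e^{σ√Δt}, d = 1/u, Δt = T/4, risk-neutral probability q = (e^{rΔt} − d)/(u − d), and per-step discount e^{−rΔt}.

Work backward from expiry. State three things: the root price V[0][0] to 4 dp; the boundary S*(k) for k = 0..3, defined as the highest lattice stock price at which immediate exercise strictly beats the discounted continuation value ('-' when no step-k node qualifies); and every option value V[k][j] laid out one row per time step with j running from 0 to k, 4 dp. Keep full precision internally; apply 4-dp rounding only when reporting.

price = 15.8236
boundary = - - 86.4503 98.0208
tree:
15.8236
23.1301 7.7736
32.4397 12.8818 2.1356
42.6445 20.8692 4.0682 0.0000
51.6447 32.4397 7.7500 0.0000 0.0000

params: Δt=0.09525 u=1.13384 d=0.88196 q=0.47431 e^(-rΔt)=0.99857
t_4 payoffs: 51.6447 32.4397 7.7500 0.0000 0.0000
t_3: node(3,0) S=76.2455 payoff=42.6445 vs cont=42.4748 → 42.6445 [stop]  node(3,1) S=98.0208 payoff=20.8692 vs cont=20.6994 → 20.8692 [stop]  node(3,2) S=126.0151 payoff=0.0000 vs cont=4.0682 → 4.0682 [wait]  node(3,3) S=162.0043 payoff=0.0000 vs cont=0.0000 → 0.0000 [wait]  ⇒ S*(3)=98.0208
t_2: node(2,0) S=86.4503 payoff=32.4397 vs cont=32.2700 → 32.4397 [stop]  node(2,1) S=111.1400 payoff=7.7500 vs cont=12.8818 → 12.8818 [wait]  node(2,2) S=142.8810 payoff=0.0000 vs cont=2.1356 → 2.1356 [wait]  ⇒ S*(2)=86.4503
t_1: node(1,0) S=98.0208 payoff=20.8692 vs cont=23.1301 → 23.1301 [wait]  node(1,1) S=126.0151 payoff=0.0000 vs cont=7.7736 → 7.7736 [wait]  ⇒ S*(1)=-
t_0: node(0,0) S=111.1400 payoff=7.7500 vs cont=15.8236 → 15.8236 [wait]  ⇒ S*(0)=-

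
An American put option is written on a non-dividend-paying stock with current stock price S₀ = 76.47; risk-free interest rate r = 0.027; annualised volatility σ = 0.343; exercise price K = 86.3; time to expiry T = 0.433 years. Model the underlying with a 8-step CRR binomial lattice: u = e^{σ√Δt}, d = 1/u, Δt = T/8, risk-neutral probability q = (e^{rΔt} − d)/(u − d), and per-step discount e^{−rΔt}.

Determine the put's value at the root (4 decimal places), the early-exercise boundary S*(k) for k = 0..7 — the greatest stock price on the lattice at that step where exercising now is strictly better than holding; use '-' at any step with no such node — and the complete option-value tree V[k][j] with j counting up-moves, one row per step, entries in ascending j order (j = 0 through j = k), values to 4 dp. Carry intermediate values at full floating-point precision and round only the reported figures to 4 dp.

price = 12.7699
boundary = - - - 60.1899 65.1897 60.1899 65.1897 70.6050
tree:
12.7699
16.7534 8.6491
21.2762 12.0812 5.0914
26.1101 16.2926 7.7202 2.3620
30.7265 21.1103 11.3113 3.9938 0.6652
34.9889 26.1101 15.8740 6.5813 1.3043 0.0000
38.9243 30.7265 21.1103 10.4543 2.5572 0.0000 0.0000
42.5579 34.9889 26.1101 15.6950 5.0137 0.0000 0.0000 0.0000
45.9128 38.9243 30.7265 21.1103 9.8300 0.0000 0.0000 0.0000 0.0000

Δt=0.05412  u=1.08307  d=0.92330  q=0.48921  discount=0.99854
step 8 (expiry): payoffs max(K−S,0) = 45.9128 38.9243 30.7265 21.1103 9.8300 0.0000 0.0000 0.0000 0.0000
step 7: (k=7,j=0): S=43.7421, (K−S)⁺=42.5579, hold=42.4319 ⇒ V=42.5579 exercise | (k=7,j=1): S=51.3111, (K−S)⁺=34.9889, hold=34.8629 ⇒ V=34.9889 exercise | (k=7,j=2): S=60.1899, (K−S)⁺=26.1101, hold=25.9841 ⇒ V=26.1101 exercise | (k=7,j=3): S=70.6050, (K−S)⁺=15.6950, hold=15.5690 ⇒ V=15.6950 exercise | (k=7,j=4): S=82.8222, (K−S)⁺=3.4778, hold=5.0137 ⇒ V=5.0137 continue | (k=7,j=5): S=97.1536, (K−S)⁺=0.0000, hold=0.0000 ⇒ V=0.0000 continue | (k=7,j=6): S=113.9648, (K−S)⁺=0.0000, hold=0.0000 ⇒ V=0.0000 continue | (k=7,j=7): S=133.6849, (K−S)⁺=0.0000, hold=0.0000 ⇒ V=0.0000 continue  boundary S*=70.6050
step 6: (k=6,j=0): S=47.3757, (K−S)⁺=38.9243, hold=38.7983 ⇒ V=38.9243 exercise | (k=6,j=1): S=55.5735, (K−S)⁺=30.7265, hold=30.6005 ⇒ V=30.7265 exercise | (k=6,j=2): S=65.1897, (K−S)⁺=21.1103, hold=20.9842 ⇒ V=21.1103 exercise | (k=6,j=3): S=76.4700, (K−S)⁺=9.8300, hold=10.4543 ⇒ V=10.4543 continue | (k=6,j=4): S=89.7022, (K−S)⁺=0.0000, hold=2.5572 ⇒ V=2.5572 continue | (k=6,j=5): S=105.2240, (K−S)⁺=0.0000, hold=0.0000 ⇒ V=0.0000 continue | (k=6,j=6): S=123.4317, (K−S)⁺=0.0000, hold=0.0000 ⇒ V=0.0000 continue  boundary S*=65.1897
step 5: (k=5,j=0): S=51.3111, (K−S)⁺=34.9889, hold=34.8629 ⇒ V=34.9889 exercise | (k=5,j=1): S=60.1899, (K−S)⁺=26.1101, hold=25.9841 ⇒ V=26.1101 exercise | (k=5,j=2): S=70.6050, (K−S)⁺=15.6950, hold=15.8740 ⇒ V=15.8740 continue | (k=5,j=3): S=82.8222, (K−S)⁺=3.4778, hold=6.5813 ⇒ V=6.5813 continue | (k=5,j=4): S=97.1536, (K−S)⁺=0.0000, hold=1.3043 ⇒ V=1.3043 continue | (k=5,j=5): S=113.9648, (K−S)⁺=0.0000, hold=0.0000 ⇒ V=0.0000 continue  boundary S*=60.1899
step 4: (k=4,j=0): S=55.5735, (K−S)⁺=30.7265, hold=30.6005 ⇒ V=30.7265 exercise | (k=4,j=1): S=65.1897, (K−S)⁺=21.1103, hold=21.0716 ⇒ V=21.1103 exercise | (k=4,j=2): S=76.4700, (K−S)⁺=9.8300, hold=11.3113 ⇒ V=11.3113 continue | (k=4,j=3): S=89.7022, (K−S)⁺=0.0000, hold=3.9938 ⇒ V=3.9938 continue | (k=4,j=4): S=105.2240, (K−S)⁺=0.0000, hold=0.6652 ⇒ V=0.6652 continue  boundary S*=65.1897
step 3: (k=3,j=0): S=60.1899, (K−S)⁺=26.1101, hold=25.9841 ⇒ V=26.1101 exercise | (k=3,j=1): S=70.6050, (K−S)⁺=15.6950, hold=16.2926 ⇒ V=16.2926 continue | (k=3,j=2): S=82.8222, (K−S)⁺=3.4778, hold=7.7202 ⇒ V=7.7202 continue | (k=3,j=3): S=97.1536, (K−S)⁺=0.0000, hold=2.3620 ⇒ V=2.3620 continue  boundary S*=60.1899
step 2: (k=2,j=0): S=65.1897, (K−S)⁺=21.1103, hold=21.2762 ⇒ V=21.2762 continue | (k=2,j=1): S=76.4700, (K−S)⁺=9.8300, hold=12.0812 ⇒ V=12.0812 continue | (k=2,j=2): S=89.7022, (K−S)⁺=0.0000, hold=5.0914 ⇒ V=5.0914 continue  boundary S*=-
step 1: (k=1,j=0): S=70.6050, (K−S)⁺=15.6950, hold=16.7534 ⇒ V=16.7534 continue | (k=1,j=1): S=82.8222, (K−S)⁺=3.4778, hold=8.6491 ⇒ V=8.6491 continue  boundary S*=-
step 0: (k=0,j=0): S=76.4700, (K−S)⁺=9.8300, hold=12.7699 ⇒ V=12.7699 continue  boundary S*=-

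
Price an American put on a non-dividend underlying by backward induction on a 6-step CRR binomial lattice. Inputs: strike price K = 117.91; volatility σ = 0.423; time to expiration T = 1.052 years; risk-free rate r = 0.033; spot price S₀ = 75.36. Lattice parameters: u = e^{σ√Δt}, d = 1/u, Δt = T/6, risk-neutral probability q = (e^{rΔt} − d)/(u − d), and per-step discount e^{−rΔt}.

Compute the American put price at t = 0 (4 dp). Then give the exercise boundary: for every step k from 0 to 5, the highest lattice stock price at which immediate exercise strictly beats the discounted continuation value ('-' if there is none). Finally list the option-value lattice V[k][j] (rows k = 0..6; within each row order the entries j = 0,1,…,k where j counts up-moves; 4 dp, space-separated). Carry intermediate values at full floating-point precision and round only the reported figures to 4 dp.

price = 43.9501
boundary = - 63.1274 52.8804 63.1274 75.3600 89.9630
tree:
43.9501
54.7826 32.3788
65.0296 43.0363 20.8611
73.6133 54.7826 30.4321 10.4166
80.8036 65.0296 42.5500 17.2575 2.8960
86.8268 73.6133 54.7826 27.9470 5.5181 0.0000
91.8723 80.8036 65.0296 42.5500 10.5142 0.0000 0.0000

Δt=0.17533, u=1.19378, d=0.83768, q=0.47213, disc=e^(-rΔt)=0.99423
k=6 terminal: V=max(K-S,0) → 91.8723 80.8036 65.0296 42.5500 10.5142 0.0000 0.0000
k=5: j=0 S=31.0832 intr=86.8268 cont=86.1466 V=86.8268[EX]; j=1 S=44.2967 intr=73.6133 cont=72.9330 V=73.6133[EX]; j=2 S=63.1274 intr=54.7826 cont=54.1024 V=54.7826[EX]; j=3 S=89.9630 intr=27.9470 cont=27.2667 V=27.9470[EX]; j=4 S=128.2066 intr=0.0000 cont=5.5181 V=5.5181[hold]; j=5 S=182.7076 intr=0.0000 cont=0.0000 V=0.0000[hold]  S*(5)=89.9630
k=4: j=0 S=37.1064 intr=80.8036 cont=80.1234 V=80.8036[EX]; j=1 S=52.8804 intr=65.0296 cont=64.3494 V=65.0296[EX]; j=2 S=75.3600 intr=42.5500 cont=41.8697 V=42.5500[EX]; j=3 S=107.3958 intr=10.5142 cont=17.2575 V=17.2575[hold]; j=4 S=153.0500 intr=0.0000 cont=2.8960 V=2.8960[hold]  S*(4)=75.3600
k=3: j=0 S=44.2967 intr=73.6133 cont=72.9330 V=73.6133[EX]; j=1 S=63.1274 intr=54.7826 cont=54.1024 V=54.7826[EX]; j=2 S=89.9630 intr=27.9470 cont=30.4321 V=30.4321[hold]; j=3 S=128.2066 intr=0.0000 cont=10.4166 V=10.4166[hold]  S*(3)=63.1274
k=2: j=0 S=52.8804 intr=65.0296 cont=64.3494 V=65.0296[EX]; j=1 S=75.3600 intr=42.5500 cont=43.0363 V=43.0363[hold]; j=2 S=107.3958 intr=10.5142 cont=20.8611 V=20.8611[hold]  S*(2)=52.8804
k=1: j=0 S=63.1274 intr=54.7826 cont=54.3306 V=54.7826[EX]; j=1 S=89.9630 intr=27.9470 cont=32.3788 V=32.3788[hold]  S*(1)=63.1274
k=0: j=0 S=75.3600 intr=42.5500 cont=43.9501 V=43.9501[hold]  S*(0)=-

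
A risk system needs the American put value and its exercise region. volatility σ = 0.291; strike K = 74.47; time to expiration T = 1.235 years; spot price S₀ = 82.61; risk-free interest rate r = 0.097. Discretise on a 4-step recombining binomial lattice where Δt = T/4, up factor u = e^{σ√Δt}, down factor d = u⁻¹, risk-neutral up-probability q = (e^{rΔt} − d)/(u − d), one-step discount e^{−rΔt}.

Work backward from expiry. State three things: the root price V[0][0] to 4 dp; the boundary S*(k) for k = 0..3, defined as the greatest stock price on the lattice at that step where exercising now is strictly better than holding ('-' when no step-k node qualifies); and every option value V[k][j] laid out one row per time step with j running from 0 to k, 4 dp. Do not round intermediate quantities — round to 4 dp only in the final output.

price = 4.0457
boundary = - - 59.7842 50.8584
tree:
4.0457
7.8493 1.1968
14.6858 2.7605 0.0000
23.6116 6.3671 0.0000 0.0000
31.2047 14.6858 0.0000 0.0000 0.0000

Δt=0.30875  u=1.17550  d=0.85070  q=0.55327  discount=0.97050
step 4 (expiry): payoffs max(K−S,0) = 31.2047 14.6858 0.0000 0.0000 0.0000
step 3: (k=3,j=0): S=50.8584, (K−S)⁺=23.6116, hold=21.4144 ⇒ V=23.6116 exercise | (k=3,j=1): S=70.2764, (K−S)⁺=4.1936, hold=6.3671 ⇒ V=6.3671 continue | (k=3,j=2): S=97.1082, (K−S)⁺=0.0000, hold=0.0000 ⇒ V=0.0000 continue | (k=3,j=3): S=134.1845, (K−S)⁺=0.0000, hold=0.0000 ⇒ V=0.0000 continue  boundary S*=50.8584
step 2: (k=2,j=0): S=59.7842, (K−S)⁺=14.6858, hold=13.6557 ⇒ V=14.6858 exercise | (k=2,j=1): S=82.6100, (K−S)⁺=0.0000, hold=2.7605 ⇒ V=2.7605 continue | (k=2,j=2): S=114.1508, (K−S)⁺=0.0000, hold=0.0000 ⇒ V=0.0000 continue  boundary S*=59.7842
step 1: (k=1,j=0): S=70.2764, (K−S)⁺=4.1936, hold=7.8493 ⇒ V=7.8493 continue | (k=1,j=1): S=97.1082, (K−S)⁺=0.0000, hold=1.1968 ⇒ V=1.1968 continue  boundary S*=-
step 0: (k=0,j=0): S=82.6100, (K−S)⁺=0.0000, hold=4.0457 ⇒ V=4.0457 continue  boundary S*=-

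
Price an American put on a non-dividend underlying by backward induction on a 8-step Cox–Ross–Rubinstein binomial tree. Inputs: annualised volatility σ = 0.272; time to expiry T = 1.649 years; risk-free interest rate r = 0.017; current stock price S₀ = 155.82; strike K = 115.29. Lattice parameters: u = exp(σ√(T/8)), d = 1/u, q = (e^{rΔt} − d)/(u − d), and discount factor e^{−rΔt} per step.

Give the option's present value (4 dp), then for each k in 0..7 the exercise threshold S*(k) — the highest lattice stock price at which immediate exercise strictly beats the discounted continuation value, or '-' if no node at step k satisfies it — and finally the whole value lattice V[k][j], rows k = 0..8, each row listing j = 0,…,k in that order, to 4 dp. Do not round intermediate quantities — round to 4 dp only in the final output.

params: Δt=0.20613 u=1.13144 d=0.88383 q=0.48334 e^(-rΔt)=0.99650
t_8 payoffs: 57.2707 41.0163 20.2081 0.0000 0.0000 0.0000 0.0000 0.0000 0.0000
t_7: node(7,0) S=65.6453 payoff=49.6447 vs cont=49.2414 → 49.6447 [stop]  node(7,1) S=84.0362 payoff=31.2538 vs cont=30.8505 → 31.2538 [stop]  node(7,2) S=107.5794 payoff=7.7106 vs cont=10.4041 → 10.4041 [wait]  node(7,3) S=137.7184 payoff=0.0000 vs cont=0.0000 → 0.0000 [wait]  node(7,4) S=176.3009 payoff=0.0000 vs cont=0.0000 → 0.0000 [wait]  node(7,5) S=225.6925 payoff=0.0000 vs cont=0.0000 → 0.0000 [wait]  node(7,6) S=288.9215 payoff=0.0000 vs cont=0.0000 → 0.0000 [wait]  node(7,7) S=369.8644 payoff=0.0000 vs cont=0.0000 → 0.0000 [wait]  ⇒ S*(7)=84.0362
t_6: node(6,0) S=74.2737 payoff=41.0163 vs cont=40.6130 → 41.0163 [stop]  node(6,1) S=95.0819 payoff=20.2081 vs cont=21.1022 → 21.1022 [wait]  node(6,2) S=121.7196 payoff=0.0000 vs cont=5.3566 → 5.3566 [wait]  node(6,3) S=155.8200 payoff=0.0000 vs cont=0.0000 → 0.0000 [wait]  node(6,4) S=199.4738 payoff=0.0000 vs cont=0.0000 → 0.0000 [wait]  node(6,5) S=255.3574 payoff=0.0000 vs cont=0.0000 → 0.0000 [wait]  node(6,6) S=326.8972 payoff=0.0000 vs cont=0.0000 → 0.0000 [wait]  ⇒ S*(6)=74.2737
t_5: node(5,0) S=84.0362 payoff=31.2538 vs cont=31.2811 → 31.2811 [wait]  node(5,1) S=107.5794 payoff=7.7106 vs cont=13.4444 → 13.4444 [wait]  node(5,2) S=137.7184 payoff=0.0000 vs cont=2.7578 → 2.7578 [wait]  node(5,3) S=176.3009 payoff=0.0000 vs cont=0.0000 → 0.0000 [wait]  node(5,4) S=225.6925 payoff=0.0000 vs cont=0.0000 → 0.0000 [wait]  node(5,5) S=288.9215 payoff=0.0000 vs cont=0.0000 → 0.0000 [wait]  ⇒ S*(5)=-
t_4: node(4,0) S=95.0819 payoff=20.2081 vs cont=22.5806 → 22.5806 [wait]  node(4,1) S=121.7196 payoff=0.0000 vs cont=8.2502 → 8.2502 [wait]  node(4,2) S=155.8200 payoff=0.0000 vs cont=1.4199 → 1.4199 [wait]  node(4,3) S=199.4738 payoff=0.0000 vs cont=0.0000 → 0.0000 [wait]  node(4,4) S=255.3574 payoff=0.0000 vs cont=0.0000 → 0.0000 [wait]  ⇒ S*(4)=-
t_3: node(3,0) S=107.5794 payoff=7.7106 vs cont=15.5993 → 15.5993 [wait]  node(3,1) S=137.7184 payoff=0.0000 vs cont=4.9315 → 4.9315 [wait]  node(3,2) S=176.3009 payoff=0.0000 vs cont=0.7310 → 0.7310 [wait]  node(3,3) S=225.6925 payoff=0.0000 vs cont=0.0000 → 0.0000 [wait]  ⇒ S*(3)=-
t_2: node(2,0) S=121.7196 payoff=0.0000 vs cont=10.4066 → 10.4066 [wait]  node(2,1) S=155.8200 payoff=0.0000 vs cont=2.8911 → 2.8911 [wait]  node(2,2) S=199.4738 payoff=0.0000 vs cont=0.3764 → 0.3764 [wait]  ⇒ S*(2)=-
t_1: node(1,0) S=137.7184 payoff=0.0000 vs cont=6.7503 → 6.7503 [wait]  node(1,1) S=176.3009 payoff=0.0000 vs cont=1.6697 → 1.6697 [wait]  ⇒ S*(1)=-
t_0: node(0,0) S=155.8200 payoff=0.0000 vs cont=4.2796 → 4.2796 [wait]  ⇒ S*(0)=-

price = 4.2796
boundary = - - - - - - 74.2737 84.0362
tree:
4.2796
6.7503 1.6697
10.4066 2.8911 0.3764
15.5993 4.9315 0.7310 0.0000
22.5806 8.2502 1.4199 0.0000 0.0000
31.2811 13.4444 2.7578 0.0000 0.0000 0.0000
41.0163 21.1022 5.3566 0.0000 0.0000 0.0000 0.0000
49.6447 31.2538 10.4041 0.0000 0.0000 0.0000 0.0000 0.0000
57.2707 41.0163 20.2081 0.0000 0.0000 0.0000 0.0000 0.0000 0.0000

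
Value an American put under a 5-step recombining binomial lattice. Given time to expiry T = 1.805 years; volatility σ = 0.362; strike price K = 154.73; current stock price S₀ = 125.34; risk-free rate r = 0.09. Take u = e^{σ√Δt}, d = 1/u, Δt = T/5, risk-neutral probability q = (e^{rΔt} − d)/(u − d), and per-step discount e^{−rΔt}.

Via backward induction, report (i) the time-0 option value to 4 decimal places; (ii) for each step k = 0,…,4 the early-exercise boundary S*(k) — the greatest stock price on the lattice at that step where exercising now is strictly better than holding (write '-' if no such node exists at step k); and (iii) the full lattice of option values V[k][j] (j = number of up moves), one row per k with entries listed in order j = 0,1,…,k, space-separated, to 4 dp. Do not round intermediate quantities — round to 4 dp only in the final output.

price = 34.0363
boundary = - 100.8393 81.1279 100.8393 125.3400
tree:
34.0363
53.8907 17.9508
73.6021 31.8531 6.3148
89.4604 53.8907 13.6233 0.0000
102.2189 73.6021 29.3900 0.0000 0.0000
112.4834 89.4604 53.8907 0.0000 0.0000 0.0000

Δt=0.36100, u=1.24297, d=0.80453, q=0.52116, disc=e^(-rΔt)=0.96803
k=5 terminal: V=max(K-S,0) → 112.4834 89.4604 53.8907 0.0000 0.0000 0.0000
k=4: j=0 S=52.5111 intr=102.2189 cont=97.2725 V=102.2189[EX]; j=1 S=81.1279 intr=73.6021 cont=68.6557 V=73.6021[EX]; j=2 S=125.3400 intr=29.3900 cont=24.9802 V=29.3900[EX]; j=3 S=193.6462 intr=0.0000 cont=0.0000 V=0.0000[hold]; j=4 S=299.1772 intr=0.0000 cont=0.0000 V=0.0000[hold]  S*(4)=125.3400
k=3: j=0 S=65.2696 intr=89.4604 cont=84.5141 V=89.4604[EX]; j=1 S=100.8393 intr=53.8907 cont=48.9443 V=53.8907[EX]; j=2 S=155.7935 intr=0.0000 cont=13.6233 V=13.6233[hold]; j=3 S=240.6959 intr=0.0000 cont=0.0000 V=0.0000[hold]  S*(3)=100.8393
k=2: j=0 S=81.1279 intr=73.6021 cont=68.6557 V=73.6021[EX]; j=1 S=125.3400 intr=29.3900 cont=31.8531 V=31.8531[hold]; j=2 S=193.6462 intr=0.0000 cont=6.3148 V=6.3148[hold]  S*(2)=81.1279
k=1: j=0 S=100.8393 intr=53.8907 cont=50.1869 V=53.8907[EX]; j=1 S=155.7935 intr=0.0000 cont=17.9508 V=17.9508[hold]  S*(1)=100.8393
k=0: j=0 S=125.3400 intr=29.3900 cont=34.0363 V=34.0363[hold]  S*(0)=-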